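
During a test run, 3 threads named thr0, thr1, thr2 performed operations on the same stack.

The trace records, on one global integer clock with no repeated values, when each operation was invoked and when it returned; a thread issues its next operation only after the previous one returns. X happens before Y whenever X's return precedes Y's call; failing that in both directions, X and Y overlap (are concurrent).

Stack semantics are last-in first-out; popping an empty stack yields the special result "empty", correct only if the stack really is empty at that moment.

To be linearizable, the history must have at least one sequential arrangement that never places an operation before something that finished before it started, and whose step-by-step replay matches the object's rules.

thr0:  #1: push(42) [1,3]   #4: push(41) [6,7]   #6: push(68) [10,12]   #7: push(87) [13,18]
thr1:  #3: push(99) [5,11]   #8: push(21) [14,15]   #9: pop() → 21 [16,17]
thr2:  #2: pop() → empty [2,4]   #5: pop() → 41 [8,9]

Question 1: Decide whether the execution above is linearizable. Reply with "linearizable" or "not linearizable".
linearizable

a witness: #2, #1, #3, #4, #5, #6, #7, #8, #9
step 1: #2 pop() → empty — stack <>
step 2: #1 push(42) — stack <42>
step 3: #3 push(99) — stack <42,99>
step 4: #4 push(41) — stack <42,99,41>
step 5: #5 pop() → 41 — stack <42,99>
step 6: #6 push(68) — stack <42,99,68>
step 7: #7 push(87) — stack <42,99,68,87>
step 8: #8 push(21) — stack <42,99,68,87,21>
step 9: #9 pop() → 21 — stack <42,99,68,87>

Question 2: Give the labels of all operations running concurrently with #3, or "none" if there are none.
#4, #5, #6

#3 runs from 5 to 11; window-overlapping ops are concurrent
#1 [1,3]: before
#2 [2,4]: before
#4 [6,7]: concurrent
#5 [8,9]: concurrent
#6 [10,12]: concurrent
#7 [13,18]: after
#8 [14,15]: after
#9 [16,17]: after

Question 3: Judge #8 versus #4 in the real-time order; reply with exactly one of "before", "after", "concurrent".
after

#8 spans [14,15], #4 spans [6,7]
resp(#4)=7 < inv(#8)=14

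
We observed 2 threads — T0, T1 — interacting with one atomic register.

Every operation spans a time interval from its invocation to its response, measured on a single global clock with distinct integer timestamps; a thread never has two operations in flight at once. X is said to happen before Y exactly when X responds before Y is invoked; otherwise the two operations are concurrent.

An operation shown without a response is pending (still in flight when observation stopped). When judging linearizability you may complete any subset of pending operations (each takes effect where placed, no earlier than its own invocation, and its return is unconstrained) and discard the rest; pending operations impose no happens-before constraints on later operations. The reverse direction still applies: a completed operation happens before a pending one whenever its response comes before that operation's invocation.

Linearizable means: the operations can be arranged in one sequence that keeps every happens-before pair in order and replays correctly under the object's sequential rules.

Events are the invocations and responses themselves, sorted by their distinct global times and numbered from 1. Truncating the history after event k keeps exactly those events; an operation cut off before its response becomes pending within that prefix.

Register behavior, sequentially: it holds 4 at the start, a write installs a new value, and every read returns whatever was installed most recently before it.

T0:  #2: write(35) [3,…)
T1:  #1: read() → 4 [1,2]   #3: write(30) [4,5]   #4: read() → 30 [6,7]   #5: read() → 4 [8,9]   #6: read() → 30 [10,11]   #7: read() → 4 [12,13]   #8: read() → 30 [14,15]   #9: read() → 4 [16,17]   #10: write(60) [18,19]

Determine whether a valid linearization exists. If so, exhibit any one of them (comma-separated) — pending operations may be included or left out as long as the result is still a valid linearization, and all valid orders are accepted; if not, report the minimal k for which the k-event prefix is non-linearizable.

already the first 9 events (up to #5's response at time 9) admit no linearization; the first 8 still do
the completed operations (4 total) allow one real-time order; the atomic register replay rejects it
including or dropping the 1 pending operation (#2) in any combination fails
sample order #1, #3, #4, #5 (pending dropped) stalls at step 4 — #5 read() → 4 has no legal effect

not linearizable — minimal violating prefix: 9 events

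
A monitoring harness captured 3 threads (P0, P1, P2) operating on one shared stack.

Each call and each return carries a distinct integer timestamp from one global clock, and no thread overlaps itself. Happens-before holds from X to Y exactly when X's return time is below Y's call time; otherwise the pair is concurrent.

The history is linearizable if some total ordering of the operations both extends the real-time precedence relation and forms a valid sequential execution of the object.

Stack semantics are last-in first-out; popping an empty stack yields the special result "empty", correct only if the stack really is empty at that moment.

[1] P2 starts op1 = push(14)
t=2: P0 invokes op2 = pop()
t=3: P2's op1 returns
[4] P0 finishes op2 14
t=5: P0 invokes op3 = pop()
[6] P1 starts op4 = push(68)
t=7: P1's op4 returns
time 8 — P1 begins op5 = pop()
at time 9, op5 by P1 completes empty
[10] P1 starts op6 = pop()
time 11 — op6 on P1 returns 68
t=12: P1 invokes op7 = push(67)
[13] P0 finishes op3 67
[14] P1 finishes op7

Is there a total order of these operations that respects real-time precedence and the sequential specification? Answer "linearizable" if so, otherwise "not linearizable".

not linearizable

the violation lands at event 11, op6's response at time 11: events 1..10 linearize, events 1..11 do not
every one of the 2 real-time-consistent orders over 5 completed stack ops fails the sequential spec
completion choices over the 1 pending operation (op3) were checked; none helps
one such order, op1, op2, op4, op5, op6 (pending dropped), breaks at step 4 where op5 pop() → empty is illegal
one such order, op2, op1, op4, op5, op6 (pending dropped), breaks at step 1 where op2 pop() → 14 is illegal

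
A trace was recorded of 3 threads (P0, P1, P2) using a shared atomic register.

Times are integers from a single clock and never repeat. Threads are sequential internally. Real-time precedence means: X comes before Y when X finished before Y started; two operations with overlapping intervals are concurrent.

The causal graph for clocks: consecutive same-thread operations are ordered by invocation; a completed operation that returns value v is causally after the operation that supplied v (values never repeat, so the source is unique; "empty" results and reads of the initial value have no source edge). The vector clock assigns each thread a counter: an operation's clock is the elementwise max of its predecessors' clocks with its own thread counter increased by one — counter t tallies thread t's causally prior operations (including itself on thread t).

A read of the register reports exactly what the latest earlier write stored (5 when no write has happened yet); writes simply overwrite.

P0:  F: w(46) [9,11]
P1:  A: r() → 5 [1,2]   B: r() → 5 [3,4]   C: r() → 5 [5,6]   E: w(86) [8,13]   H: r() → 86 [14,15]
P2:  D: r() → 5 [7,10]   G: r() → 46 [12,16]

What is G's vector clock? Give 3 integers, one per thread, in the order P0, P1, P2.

(1, 0, 2)

D, invoked 7, has no incoming edges; only P2's bump applies → (0, 0, 1)
A, invoked 1, has no incoming edges; only P1's bump applies → (0, 1, 0)
F, invoked 9, has no incoming edges; only P0's bump applies → (1, 0, 0)
from VC(A)=(0, 1, 0), B (invoked 3) maxes components and bumps P1 → (0, 2, 0)
from VC(B)=(0, 2, 0), C (invoked 5) maxes components and bumps P1 → (0, 3, 0)
from VC(D)=(0, 0, 1), VC(F)=(1, 0, 0), G (invoked 12) maxes components and bumps P2 → (1, 0, 2)
from VC(C)=(0, 3, 0), E (invoked 8) maxes components and bumps P1 → (0, 4, 0)
from VC(E)=(0, 4, 0), H (invoked 14) maxes components and bumps P1 → (0, 5, 0)
target: VC(G) = (1, 0, 2)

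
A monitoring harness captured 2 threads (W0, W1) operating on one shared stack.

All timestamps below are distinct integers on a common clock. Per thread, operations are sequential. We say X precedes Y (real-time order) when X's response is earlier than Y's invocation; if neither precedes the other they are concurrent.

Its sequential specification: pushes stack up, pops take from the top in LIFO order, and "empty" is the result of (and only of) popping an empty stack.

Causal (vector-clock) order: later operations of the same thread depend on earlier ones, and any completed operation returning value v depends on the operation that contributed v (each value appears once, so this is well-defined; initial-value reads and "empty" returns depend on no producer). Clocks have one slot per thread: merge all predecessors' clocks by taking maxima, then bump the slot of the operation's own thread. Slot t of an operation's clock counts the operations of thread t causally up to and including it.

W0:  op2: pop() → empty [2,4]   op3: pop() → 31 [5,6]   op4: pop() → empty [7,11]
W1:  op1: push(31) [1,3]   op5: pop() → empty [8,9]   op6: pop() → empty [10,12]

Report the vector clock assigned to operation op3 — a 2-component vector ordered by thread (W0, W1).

(2, 1)

VC(op1, invoked at 1): no causal predecessors; +1 on W1 → (0, 1)
VC(op2, invoked at 2): no causal predecessors; +1 on W0 → (1, 0)
from VC(op1)=(0, 1), op5 (invoked 8) maxes components and bumps W1 → (0, 2)
from VC(op5)=(0, 2), op6 (invoked 10) maxes components and bumps W1 → (0, 3)
from VC(op1)=(0, 1), VC(op2)=(1, 0), op3 (invoked 5) maxes components and bumps W0 → (2, 1)
from VC(op3)=(2, 1), op4 (invoked 7) maxes components and bumps W0 → (3, 1)
target: VC(op3) = (2, 1)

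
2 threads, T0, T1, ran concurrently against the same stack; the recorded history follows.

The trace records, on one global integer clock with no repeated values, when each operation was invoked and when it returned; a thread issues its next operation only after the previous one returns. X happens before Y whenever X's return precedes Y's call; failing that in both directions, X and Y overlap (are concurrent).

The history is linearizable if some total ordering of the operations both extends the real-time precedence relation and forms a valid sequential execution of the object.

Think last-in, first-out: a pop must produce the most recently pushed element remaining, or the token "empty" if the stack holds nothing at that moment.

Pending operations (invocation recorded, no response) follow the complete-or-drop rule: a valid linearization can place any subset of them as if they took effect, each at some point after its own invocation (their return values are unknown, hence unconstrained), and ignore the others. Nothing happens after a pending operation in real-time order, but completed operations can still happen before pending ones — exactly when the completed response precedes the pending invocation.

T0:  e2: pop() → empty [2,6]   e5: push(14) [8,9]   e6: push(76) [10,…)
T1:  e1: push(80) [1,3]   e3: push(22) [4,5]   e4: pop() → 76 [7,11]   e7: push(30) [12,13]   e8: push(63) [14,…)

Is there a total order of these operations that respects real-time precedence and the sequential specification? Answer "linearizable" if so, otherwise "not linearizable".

linearizable

witness order: e2, e1, e3, e5, e6, e4, e7
after step 1 (e2 pop() → empty): stack <>
after step 2 (e1 push(80)): stack <80>
after step 3 (e3 push(22)): stack <80,22>
after step 4 (e5 push(14)): stack <80,22,14>
after step 5 (e6 push(76) (pending, included)): stack <80,22,14,76>
after step 6 (e4 pop() → 76): stack <80,22,14>
after step 7 (e7 push(30)): stack <80,22,14,30>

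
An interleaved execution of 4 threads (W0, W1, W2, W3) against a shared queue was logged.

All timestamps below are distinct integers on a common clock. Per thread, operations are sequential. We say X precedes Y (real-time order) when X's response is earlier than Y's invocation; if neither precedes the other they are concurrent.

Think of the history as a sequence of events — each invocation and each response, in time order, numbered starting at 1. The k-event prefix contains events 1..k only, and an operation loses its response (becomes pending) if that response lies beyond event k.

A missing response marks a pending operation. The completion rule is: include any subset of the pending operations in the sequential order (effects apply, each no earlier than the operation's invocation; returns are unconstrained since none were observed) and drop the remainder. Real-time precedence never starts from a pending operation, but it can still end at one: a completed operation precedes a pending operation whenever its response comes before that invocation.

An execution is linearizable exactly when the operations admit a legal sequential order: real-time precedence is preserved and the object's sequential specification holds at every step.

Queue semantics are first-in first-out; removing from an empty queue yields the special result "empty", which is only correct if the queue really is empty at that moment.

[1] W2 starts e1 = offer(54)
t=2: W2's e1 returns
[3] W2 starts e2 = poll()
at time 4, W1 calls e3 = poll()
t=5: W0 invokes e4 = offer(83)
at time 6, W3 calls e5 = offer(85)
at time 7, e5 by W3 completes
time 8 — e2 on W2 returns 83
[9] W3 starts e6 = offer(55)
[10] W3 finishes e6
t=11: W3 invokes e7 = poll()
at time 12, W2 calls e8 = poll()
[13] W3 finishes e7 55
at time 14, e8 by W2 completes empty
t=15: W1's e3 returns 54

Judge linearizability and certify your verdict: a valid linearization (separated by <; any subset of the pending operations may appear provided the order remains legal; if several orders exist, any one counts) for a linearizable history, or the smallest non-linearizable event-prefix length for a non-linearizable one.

not linearizable — minimal violating prefix: 14 events

through event 13 a valid linearization exists; event 14 (e8 responding at time 14) ends that
no legal order exists: 4 real-time-consistent candidates over 6 completed queue operations, all rejected
no completion choice of the 2 pending operations (e3, e4) rescues it — every subset was tried
one such order, e1, e2, e5, e6, e7, e8 (pending dropped), breaks at step 2 where e2 poll() → 83 is illegal
one such order, e1, e2, e5, e6, e8, e7 (pending dropped), breaks at step 2 where e2 poll() → 83 is illegal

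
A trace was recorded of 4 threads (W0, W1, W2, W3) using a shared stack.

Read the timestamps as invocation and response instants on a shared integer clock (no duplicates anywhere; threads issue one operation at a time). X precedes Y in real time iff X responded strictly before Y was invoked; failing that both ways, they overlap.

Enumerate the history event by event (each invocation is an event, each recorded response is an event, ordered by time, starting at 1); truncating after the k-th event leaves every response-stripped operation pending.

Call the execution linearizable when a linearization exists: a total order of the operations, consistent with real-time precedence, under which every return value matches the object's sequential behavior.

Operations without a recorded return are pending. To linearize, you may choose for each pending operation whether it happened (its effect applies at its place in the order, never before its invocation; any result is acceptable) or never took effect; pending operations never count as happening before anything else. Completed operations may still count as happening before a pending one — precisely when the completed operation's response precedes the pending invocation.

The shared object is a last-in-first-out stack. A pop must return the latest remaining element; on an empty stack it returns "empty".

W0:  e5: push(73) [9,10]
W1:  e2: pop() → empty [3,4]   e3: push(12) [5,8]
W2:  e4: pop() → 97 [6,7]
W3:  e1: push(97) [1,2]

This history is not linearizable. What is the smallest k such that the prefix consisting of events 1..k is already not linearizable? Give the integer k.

a valid linearization of events 1..3 exists, for instance e1:
step 1: e1 push(97) — stack <97>
event 4 — e2's response, time 4 — after it, nothing linearizes
e.g. e1, e2: illegal at step 2, since e2 pop() → empty cannot apply there

4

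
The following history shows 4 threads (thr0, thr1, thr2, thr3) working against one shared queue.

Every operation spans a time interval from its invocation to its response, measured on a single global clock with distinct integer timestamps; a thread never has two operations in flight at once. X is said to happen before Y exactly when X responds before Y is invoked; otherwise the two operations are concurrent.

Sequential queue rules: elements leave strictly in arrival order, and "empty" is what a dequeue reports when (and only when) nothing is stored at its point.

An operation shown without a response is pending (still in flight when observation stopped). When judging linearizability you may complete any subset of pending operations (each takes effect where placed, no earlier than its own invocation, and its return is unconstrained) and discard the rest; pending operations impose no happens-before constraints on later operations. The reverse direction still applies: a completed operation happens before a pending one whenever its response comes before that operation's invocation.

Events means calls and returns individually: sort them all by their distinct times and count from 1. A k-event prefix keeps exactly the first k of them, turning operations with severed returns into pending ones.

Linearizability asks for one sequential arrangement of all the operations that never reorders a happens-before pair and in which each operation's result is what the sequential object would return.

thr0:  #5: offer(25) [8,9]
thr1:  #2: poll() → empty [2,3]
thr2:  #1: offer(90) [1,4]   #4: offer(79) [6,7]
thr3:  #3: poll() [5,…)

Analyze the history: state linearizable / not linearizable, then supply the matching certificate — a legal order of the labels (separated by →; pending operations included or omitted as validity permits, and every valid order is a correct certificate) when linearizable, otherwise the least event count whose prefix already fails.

step 1: #2 poll() → empty — queue <>
step 2: #1 offer(90) — queue <90>
step 3: #3 poll() (pending, included) — queue <>
step 4: #4 offer(79) — queue <79>
step 5: #5 offer(25) — queue <79,25>

linearizable — witness: #2 → #1 → #3 → #4 → #5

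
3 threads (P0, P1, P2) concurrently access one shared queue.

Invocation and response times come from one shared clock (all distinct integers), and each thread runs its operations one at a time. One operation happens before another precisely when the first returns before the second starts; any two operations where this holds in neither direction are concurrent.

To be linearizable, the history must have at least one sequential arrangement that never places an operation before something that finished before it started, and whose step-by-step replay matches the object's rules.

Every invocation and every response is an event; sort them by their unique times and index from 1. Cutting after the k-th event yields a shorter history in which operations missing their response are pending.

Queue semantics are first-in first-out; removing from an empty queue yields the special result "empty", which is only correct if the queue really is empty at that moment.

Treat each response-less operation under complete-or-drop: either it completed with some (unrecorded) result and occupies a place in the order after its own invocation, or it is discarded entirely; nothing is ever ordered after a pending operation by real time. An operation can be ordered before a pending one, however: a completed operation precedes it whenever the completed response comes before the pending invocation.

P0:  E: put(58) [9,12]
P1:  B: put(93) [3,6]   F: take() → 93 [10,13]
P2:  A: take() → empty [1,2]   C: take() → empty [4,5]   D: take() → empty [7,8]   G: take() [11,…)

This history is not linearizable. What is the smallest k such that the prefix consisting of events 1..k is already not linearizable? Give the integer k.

events 1..7 are linearizable; a witness order is A, C, B:
step 1: A take() → empty — queue <>
step 2: C take() → empty — queue <>
step 3: B put(93) — queue <93>
with event 8 included (D responding at time 8), all real-time-consistent orders fail
for example A, B, C, D fails at step 3: C take() → empty is not legal there
for example A, C, B, D fails at step 4: D take() → empty is not legal there

8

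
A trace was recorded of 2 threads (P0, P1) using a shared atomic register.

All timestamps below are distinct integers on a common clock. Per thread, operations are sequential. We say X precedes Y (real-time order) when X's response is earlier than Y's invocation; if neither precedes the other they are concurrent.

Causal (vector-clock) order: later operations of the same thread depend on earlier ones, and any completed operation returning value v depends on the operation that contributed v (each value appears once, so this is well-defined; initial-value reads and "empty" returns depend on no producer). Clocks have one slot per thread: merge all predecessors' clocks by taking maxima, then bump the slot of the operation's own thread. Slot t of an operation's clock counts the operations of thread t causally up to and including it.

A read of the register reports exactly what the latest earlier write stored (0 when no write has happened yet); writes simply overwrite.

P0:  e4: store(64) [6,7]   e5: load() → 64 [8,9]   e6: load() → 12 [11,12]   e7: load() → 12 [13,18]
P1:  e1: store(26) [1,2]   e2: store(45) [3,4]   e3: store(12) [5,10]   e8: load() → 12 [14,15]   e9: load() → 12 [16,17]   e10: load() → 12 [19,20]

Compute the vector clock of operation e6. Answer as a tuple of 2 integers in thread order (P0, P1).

(3, 3)

VC(e1, invoked at 1): no causal predecessors; +1 on P1 → (0, 1)
VC(e4, invoked at 6): no causal predecessors; +1 on P0 → (1, 0)
e2, invoked 3, takes VC(e1)=(0, 1) under max, adds 1 for P1 → (0, 2)
e5, invoked 8, takes VC(e4)=(1, 0) under max, adds 1 for P0 → (2, 0)
e3, invoked 5, takes VC(e2)=(0, 2) under max, adds 1 for P1 → (0, 3)
e8, invoked 14, takes VC(e3)=(0, 3) under max, adds 1 for P1 → (0, 4)
e9, invoked 16, takes VC(e3)=(0, 3), VC(e8)=(0, 4) under max, adds 1 for P1 → (0, 5)
e10, invoked 19, takes VC(e3)=(0, 3), VC(e9)=(0, 5) under max, adds 1 for P1 → (0, 6)
e6, invoked 11, takes VC(e3)=(0, 3), VC(e5)=(2, 0) under max, adds 1 for P0 → (3, 3)
e7, invoked 13, takes VC(e3)=(0, 3), VC(e6)=(3, 3) under max, adds 1 for P0 → (4, 3)
target: VC(e6) = (3, 3)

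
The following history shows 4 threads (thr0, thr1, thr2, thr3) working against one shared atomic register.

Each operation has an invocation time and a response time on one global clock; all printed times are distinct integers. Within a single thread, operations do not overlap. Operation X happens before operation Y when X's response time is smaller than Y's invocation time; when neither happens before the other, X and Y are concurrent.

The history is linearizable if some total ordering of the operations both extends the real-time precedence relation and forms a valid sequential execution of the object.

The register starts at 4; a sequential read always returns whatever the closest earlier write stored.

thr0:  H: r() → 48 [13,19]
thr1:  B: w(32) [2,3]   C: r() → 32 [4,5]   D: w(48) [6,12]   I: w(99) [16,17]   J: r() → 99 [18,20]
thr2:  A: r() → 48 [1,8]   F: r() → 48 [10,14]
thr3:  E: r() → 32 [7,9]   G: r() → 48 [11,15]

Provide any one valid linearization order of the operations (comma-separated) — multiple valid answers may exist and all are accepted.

B, C, E, D, A, F, G, H, I, J

after step 1 (B w(32)): value 32
after step 2 (C r() → 32): value 32
after step 3 (E r() → 32): value 32
after step 4 (D w(48)): value 48
after step 5 (A r() → 48): value 48
after step 6 (F r() → 48): value 48
after step 7 (G r() → 48): value 48
after step 8 (H r() → 48): value 48
after step 9 (I w(99)): value 99
after step 10 (J r() → 99): value 99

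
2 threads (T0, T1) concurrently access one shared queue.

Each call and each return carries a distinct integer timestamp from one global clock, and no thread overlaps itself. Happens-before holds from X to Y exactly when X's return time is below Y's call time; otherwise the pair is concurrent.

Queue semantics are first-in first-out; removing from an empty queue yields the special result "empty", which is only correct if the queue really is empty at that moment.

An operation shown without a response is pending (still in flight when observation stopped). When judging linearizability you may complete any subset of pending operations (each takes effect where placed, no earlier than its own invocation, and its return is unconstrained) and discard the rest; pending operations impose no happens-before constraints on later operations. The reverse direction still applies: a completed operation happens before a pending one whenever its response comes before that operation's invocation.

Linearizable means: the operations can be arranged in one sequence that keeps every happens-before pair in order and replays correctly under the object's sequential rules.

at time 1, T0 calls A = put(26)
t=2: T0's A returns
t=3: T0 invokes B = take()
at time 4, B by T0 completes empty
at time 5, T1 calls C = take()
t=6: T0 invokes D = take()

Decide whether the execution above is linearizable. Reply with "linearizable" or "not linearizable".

not linearizable

prefix check: 1..3 passes, 1..4 fails once B's time-4 response joins
the sole real-time-consistent order of 2 completed operations fails the queue replay
sample order A, B stalls at step 2 — B take() → empty has no legal effect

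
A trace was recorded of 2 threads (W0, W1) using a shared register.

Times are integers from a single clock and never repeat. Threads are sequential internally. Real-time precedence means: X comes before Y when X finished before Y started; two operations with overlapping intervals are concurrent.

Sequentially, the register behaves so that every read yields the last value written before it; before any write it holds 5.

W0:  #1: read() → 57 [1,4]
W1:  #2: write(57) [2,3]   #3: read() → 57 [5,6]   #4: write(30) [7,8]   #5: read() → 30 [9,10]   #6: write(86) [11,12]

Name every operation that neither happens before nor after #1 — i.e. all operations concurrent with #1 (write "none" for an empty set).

concurrent with #1 ([1,4]): every op whose interval crosses 1..4
#2 [2,3]: concurrent
#3 [5,6]: after
#4 [7,8]: after
#5 [9,10]: after
#6 [11,12]: after

#2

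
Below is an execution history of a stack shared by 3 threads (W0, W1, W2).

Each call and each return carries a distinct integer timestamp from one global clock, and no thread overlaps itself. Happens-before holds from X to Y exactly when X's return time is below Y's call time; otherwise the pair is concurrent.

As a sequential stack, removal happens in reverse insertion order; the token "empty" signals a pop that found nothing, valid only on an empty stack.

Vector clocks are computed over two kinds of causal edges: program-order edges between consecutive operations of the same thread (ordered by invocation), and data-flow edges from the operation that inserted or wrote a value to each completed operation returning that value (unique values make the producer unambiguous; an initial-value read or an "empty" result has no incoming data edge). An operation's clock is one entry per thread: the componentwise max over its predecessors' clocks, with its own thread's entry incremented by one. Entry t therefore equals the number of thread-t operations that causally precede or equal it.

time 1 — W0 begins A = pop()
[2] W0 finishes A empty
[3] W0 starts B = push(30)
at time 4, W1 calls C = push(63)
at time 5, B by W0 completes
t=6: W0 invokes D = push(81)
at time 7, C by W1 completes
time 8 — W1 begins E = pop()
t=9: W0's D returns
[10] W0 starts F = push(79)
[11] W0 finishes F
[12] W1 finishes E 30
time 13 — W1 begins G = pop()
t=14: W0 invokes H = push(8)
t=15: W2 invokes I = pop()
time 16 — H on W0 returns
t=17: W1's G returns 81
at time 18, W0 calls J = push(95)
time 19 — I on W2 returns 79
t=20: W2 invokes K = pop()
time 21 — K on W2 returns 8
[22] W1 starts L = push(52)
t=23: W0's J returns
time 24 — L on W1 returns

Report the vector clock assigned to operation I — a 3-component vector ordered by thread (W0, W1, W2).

(4, 0, 1)

root op C, invoked 4: fresh clock plus W1's own tick → (0, 1, 0)
root op A, invoked 1: fresh clock plus W0's own tick → (1, 0, 0)
invoked at 3, B merges VC(A)=(1, 0, 0) and bumps W0's slot → (2, 0, 0)
invoked at 6, D merges VC(B)=(2, 0, 0) and bumps W0's slot → (3, 0, 0)
invoked at 8, E merges VC(B)=(2, 0, 0), VC(C)=(0, 1, 0) and bumps W1's slot → (2, 2, 0)
invoked at 10, F merges VC(D)=(3, 0, 0) and bumps W0's slot → (4, 0, 0)
invoked at 15, I merges VC(F)=(4, 0, 0) and bumps W2's slot → (4, 0, 1)
invoked at 14, H merges VC(F)=(4, 0, 0) and bumps W0's slot → (5, 0, 0)
invoked at 13, G merges VC(D)=(3, 0, 0), VC(E)=(2, 2, 0) and bumps W1's slot → (3, 3, 0)
invoked at 18, J merges VC(H)=(5, 0, 0) and bumps W0's slot → (6, 0, 0)
invoked at 22, L merges VC(G)=(3, 3, 0) and bumps W1's slot → (3, 4, 0)
invoked at 20, K merges VC(H)=(5, 0, 0), VC(I)=(4, 0, 1) and bumps W2's slot → (5, 0, 2)
target: VC(I) = (4, 0, 1)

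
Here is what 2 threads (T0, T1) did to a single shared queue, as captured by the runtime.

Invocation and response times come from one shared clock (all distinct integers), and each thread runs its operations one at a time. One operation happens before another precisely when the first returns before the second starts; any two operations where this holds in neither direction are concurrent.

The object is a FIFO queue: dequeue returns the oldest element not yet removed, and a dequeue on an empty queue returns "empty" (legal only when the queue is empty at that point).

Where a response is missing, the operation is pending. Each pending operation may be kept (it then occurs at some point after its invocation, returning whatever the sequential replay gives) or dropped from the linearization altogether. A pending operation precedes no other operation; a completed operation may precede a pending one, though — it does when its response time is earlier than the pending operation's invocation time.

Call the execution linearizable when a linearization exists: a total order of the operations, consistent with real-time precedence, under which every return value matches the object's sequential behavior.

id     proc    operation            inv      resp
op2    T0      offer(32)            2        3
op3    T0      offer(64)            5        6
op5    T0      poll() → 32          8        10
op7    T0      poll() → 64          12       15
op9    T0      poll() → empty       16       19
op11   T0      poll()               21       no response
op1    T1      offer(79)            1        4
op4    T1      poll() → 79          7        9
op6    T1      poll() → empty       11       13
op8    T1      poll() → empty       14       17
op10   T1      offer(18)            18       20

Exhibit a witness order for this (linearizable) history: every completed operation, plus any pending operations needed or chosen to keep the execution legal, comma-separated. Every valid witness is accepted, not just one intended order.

after step 1 (op1 offer(79)): queue <79>
after step 2 (op2 offer(32)): queue <79,32>
after step 3 (op3 offer(64)): queue <79,32,64>
after step 4 (op4 poll() → 79): queue <32,64>
after step 5 (op5 poll() → 32): queue <64>
after step 6 (op7 poll() → 64): queue <>
after step 7 (op6 poll() → empty): queue <>
after step 8 (op8 poll() → empty): queue <>
after step 9 (op9 poll() → empty): queue <>
after step 10 (op10 offer(18)): queue <18>

op1, op2, op3, op4, op5, op7, op6, op8, op9, op10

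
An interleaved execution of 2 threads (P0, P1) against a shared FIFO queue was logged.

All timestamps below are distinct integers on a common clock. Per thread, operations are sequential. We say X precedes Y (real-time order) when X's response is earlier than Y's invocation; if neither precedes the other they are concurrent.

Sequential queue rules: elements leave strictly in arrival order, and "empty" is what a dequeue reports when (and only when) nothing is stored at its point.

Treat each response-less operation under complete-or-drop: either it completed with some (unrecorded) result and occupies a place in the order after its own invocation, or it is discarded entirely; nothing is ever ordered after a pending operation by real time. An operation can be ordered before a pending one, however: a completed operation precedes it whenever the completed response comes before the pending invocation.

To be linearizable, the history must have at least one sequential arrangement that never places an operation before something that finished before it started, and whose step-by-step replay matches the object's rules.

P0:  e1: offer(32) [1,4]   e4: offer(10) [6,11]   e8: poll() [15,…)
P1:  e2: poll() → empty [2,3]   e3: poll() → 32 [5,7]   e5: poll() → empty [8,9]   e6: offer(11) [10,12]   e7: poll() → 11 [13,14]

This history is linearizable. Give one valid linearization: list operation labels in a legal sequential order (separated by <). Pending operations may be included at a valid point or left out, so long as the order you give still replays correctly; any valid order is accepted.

e2 < e1 < e3 < e5 < e6 < e4 < e7

1. e2 poll() → empty, leaving queue <>
2. e1 offer(32), leaving queue <32>
3. e3 poll() → 32, leaving queue <>
4. e5 poll() → empty, leaving queue <>
5. e6 offer(11), leaving queue <11>
6. e4 offer(10), leaving queue <11,10>
7. e7 poll() → 11, leaving queue <10>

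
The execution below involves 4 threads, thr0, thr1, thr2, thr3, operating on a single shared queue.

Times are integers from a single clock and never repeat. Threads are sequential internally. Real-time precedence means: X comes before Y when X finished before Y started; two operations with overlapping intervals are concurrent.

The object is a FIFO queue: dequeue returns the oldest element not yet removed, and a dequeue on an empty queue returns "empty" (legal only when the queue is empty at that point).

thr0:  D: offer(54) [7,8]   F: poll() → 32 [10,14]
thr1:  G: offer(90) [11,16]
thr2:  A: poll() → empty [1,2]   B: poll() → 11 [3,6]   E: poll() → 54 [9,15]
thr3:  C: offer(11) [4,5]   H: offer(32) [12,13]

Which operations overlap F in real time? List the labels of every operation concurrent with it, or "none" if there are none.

E, G, H

F spans [10,14]: anything still running between times 10 and 14 counts as concurrent
A [1,2]: before
B [3,6]: before
C [4,5]: before
D [7,8]: before
E [9,15]: concurrent
G [11,16]: concurrent
H [12,13]: concurrent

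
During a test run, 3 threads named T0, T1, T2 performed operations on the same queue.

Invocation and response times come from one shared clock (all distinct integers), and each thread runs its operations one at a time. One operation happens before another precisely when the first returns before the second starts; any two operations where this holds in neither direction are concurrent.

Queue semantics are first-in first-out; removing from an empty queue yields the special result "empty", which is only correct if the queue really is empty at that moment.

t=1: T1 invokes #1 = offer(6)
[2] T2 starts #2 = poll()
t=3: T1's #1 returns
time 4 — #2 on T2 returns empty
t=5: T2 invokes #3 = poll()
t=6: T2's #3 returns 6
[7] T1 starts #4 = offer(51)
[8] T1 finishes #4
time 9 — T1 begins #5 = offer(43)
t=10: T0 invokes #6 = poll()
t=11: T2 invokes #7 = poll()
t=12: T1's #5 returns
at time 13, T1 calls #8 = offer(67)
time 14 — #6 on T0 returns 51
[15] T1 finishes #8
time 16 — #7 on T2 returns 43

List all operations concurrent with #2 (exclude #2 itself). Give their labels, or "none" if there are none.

#2 spans [2,4]; an op avoiding the whole window 2..4 is ordered, any other is concurrent
#1 [1,3]: concurrent
#3 [5,6]: after
#4 [7,8]: after
#5 [9,12]: after
#6 [10,14]: after
#7 [11,16]: after
#8 [13,15]: after

#1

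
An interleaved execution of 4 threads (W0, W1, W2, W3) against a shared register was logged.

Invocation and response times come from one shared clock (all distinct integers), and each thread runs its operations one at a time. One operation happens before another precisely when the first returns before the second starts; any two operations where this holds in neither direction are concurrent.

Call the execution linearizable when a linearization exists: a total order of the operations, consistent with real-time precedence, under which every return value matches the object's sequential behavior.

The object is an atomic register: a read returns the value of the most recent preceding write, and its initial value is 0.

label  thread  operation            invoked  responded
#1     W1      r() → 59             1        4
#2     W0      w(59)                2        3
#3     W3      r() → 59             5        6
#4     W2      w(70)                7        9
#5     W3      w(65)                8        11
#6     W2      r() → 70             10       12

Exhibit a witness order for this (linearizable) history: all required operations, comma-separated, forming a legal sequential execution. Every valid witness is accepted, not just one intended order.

1. #2 w(59), leaving value 59
2. #1 r() → 59, leaving value 59
3. #3 r() → 59, leaving value 59
4. #4 w(70), leaving value 70
5. #6 r() → 70, leaving value 70
6. #5 w(65), leaving value 65

#2, #1, #3, #4, #6, #5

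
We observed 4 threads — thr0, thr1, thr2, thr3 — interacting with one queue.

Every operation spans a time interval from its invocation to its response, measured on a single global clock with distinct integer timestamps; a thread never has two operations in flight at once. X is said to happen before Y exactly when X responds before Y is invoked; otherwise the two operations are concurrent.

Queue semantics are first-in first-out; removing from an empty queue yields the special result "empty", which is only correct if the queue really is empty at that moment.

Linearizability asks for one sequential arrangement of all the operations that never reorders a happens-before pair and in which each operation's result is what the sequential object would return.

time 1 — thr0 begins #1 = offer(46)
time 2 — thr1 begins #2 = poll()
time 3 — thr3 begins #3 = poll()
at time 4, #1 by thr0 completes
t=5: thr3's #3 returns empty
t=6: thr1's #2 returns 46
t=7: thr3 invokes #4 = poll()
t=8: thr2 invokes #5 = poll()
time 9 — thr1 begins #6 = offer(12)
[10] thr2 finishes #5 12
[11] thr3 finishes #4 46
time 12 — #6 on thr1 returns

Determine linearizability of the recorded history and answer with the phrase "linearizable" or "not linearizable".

already the first 11 events (up to #4's response at time 11) admit no linearization; the first 10 still do
12 orders of the 5 completed queue ops respect real time; none is legal
every completion of the 1 pending operation (#6) was checked; none linearizes
take #1, #2, #3, #4, #5 (pending dropped): step 4 already fails, because #4 poll() → 46 cannot occur there
take #1, #2, #3, #5, #4 (pending dropped): step 4 already fails, because #5 poll() → 12 cannot occur there

not linearizable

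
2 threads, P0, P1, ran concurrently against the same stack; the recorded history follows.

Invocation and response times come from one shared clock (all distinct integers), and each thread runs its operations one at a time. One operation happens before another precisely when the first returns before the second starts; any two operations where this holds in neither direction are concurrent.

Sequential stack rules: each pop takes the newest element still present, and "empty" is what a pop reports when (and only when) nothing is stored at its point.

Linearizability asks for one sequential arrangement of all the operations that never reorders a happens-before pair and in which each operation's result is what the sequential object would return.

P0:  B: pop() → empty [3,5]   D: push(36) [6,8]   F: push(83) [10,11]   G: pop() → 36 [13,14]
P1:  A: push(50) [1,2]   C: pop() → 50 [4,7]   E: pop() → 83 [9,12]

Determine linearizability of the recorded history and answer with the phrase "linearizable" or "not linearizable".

linearizable

witness order: A, C, B, D, F, E, G
after step 1 (A push(50)): stack <50>
after step 2 (C pop() → 50): stack <>
after step 3 (B pop() → empty): stack <>
after step 4 (D push(36)): stack <36>
after step 5 (F push(83)): stack <36,83>
after step 6 (E pop() → 83): stack <36>
after step 7 (G pop() → 36): stack <>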